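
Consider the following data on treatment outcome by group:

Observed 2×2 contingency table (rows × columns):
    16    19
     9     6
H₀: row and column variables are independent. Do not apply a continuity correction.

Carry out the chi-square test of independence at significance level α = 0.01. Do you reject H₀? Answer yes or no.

Row totals [35, 15], col totals [25, 25], n=50
χ² = (16−17.50)²/17.50 + (19−17.50)²/17.50 + (9−7.50)²/7.50 + (6−7.50)²/7.50 = 0.8571
df = 1
p-value (upper-tail) = 0.35454
At α=0.01: p ≥ α → fail to reject H₀

reject H₀: no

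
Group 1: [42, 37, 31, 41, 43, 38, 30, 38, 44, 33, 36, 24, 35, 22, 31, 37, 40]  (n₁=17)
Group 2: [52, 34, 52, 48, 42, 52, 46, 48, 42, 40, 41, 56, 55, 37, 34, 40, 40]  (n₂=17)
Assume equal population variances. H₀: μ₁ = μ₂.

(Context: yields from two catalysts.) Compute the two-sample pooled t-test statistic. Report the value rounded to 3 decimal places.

x̄₁=35.412, s₁=6.276, n₁=17
x̄₂=44.647, s₂=7.071, n₂=17
s_p² = [16·6.276² + 16·7.071²]/32 = 44.6875
SE = √(s_p²·(1/17+1/17)) = 2.2929
t = (35.412−44.647)/2.2929 = -4.0278
df = 32

test statistic = -4.028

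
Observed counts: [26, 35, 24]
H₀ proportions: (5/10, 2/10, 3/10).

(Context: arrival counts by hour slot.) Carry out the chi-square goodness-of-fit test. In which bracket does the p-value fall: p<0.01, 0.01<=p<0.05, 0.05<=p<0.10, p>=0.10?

p-value bracket: p<0.01

n = 85; E_i = n·p_i = [42.50, 17.00, 25.50]
χ² = (26−42.50)²/42.50 + (35−17.00)²/17.00 + (24−25.50)²/25.50 = 25.5529
df = 2
p-value (upper-tail) = 0.00000
→ bracket: p<0.01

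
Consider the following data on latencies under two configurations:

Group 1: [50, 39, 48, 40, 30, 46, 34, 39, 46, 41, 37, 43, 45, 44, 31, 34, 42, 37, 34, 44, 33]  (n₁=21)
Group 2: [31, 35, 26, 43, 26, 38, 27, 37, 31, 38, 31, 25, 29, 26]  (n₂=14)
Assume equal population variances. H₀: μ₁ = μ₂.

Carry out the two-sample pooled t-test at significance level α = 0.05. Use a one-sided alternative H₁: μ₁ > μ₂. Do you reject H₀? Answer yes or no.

reject H₀: yes

x̄₁=39.857, s₁=5.764, n₁=21
x̄₂=31.643, s₂=5.679, n₂=14
s_p² = [20·5.764² + 13·5.679²]/33 = 32.8420
SE = √(s_p²·(1/21+1/14)) = 1.9773
t = (39.857−31.643)/1.9773 = 4.1543
df = 33
p-value (one-sided, H₁ greater) = 0.00011
At α=0.05: p < α → reject H₀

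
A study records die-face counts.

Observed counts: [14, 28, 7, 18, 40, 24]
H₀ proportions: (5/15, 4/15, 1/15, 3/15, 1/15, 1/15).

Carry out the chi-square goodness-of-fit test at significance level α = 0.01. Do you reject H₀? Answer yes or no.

n = 131; E_i = n·p_i = [43.67, 34.93, 8.73, 26.20, 8.73, 8.73]
χ² = (14−43.67)²/43.67 + (28−34.93)²/34.93 + (7−8.73)²/8.73 + (18−26.20)²/26.20 + (40−8.73)²/8.73 + (24−8.73)²/8.73 = 163.0687
df = 5
p-value (upper-tail) = 0.00000
At α=0.01: p < α → reject H₀

reject H₀: yes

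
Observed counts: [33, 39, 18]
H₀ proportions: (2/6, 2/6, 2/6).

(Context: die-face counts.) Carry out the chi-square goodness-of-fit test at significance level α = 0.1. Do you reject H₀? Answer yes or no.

reject H₀: yes

n = 90; E_i = n·p_i = [30.00, 30.00, 30.00]
χ² = (33−30.00)²/30.00 + (39−30.00)²/30.00 + (18−30.00)²/30.00 = 7.8000
df = 2
p-value (upper-tail) = 0.02024
At α=0.1: p < α → reject H₀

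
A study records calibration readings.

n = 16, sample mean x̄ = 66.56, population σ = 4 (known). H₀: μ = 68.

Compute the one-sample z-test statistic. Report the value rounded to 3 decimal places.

test statistic = -1.440

SE = σ/√n = 4/√16 = 1.0000
z = (x̄−μ₀)/SE = (66.56−68)/1.0000 = -1.4400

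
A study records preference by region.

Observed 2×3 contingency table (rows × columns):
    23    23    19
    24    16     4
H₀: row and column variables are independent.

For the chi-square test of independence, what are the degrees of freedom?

degrees of freedom = 2

df = (r−1)(c−1) = (2−1)·(3−1) = 2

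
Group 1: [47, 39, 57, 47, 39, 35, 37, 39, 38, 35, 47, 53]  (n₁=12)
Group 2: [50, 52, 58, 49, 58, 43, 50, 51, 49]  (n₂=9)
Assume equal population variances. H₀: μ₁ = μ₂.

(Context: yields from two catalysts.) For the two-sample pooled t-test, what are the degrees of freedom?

df = n₁ + n₂ − 2 = 12 + 9 − 2 = 19

degrees of freedom = 19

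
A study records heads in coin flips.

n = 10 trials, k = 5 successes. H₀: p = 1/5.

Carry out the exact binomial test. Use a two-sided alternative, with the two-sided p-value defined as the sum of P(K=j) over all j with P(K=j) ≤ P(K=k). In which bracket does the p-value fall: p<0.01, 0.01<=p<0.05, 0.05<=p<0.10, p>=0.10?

Exact binomial: n=10, k=5, p₀=1/5=0.2000
P(X=j) = C(n,j)·p₀^j·(1−p₀)^(n−j); p = Σ P(X=j) over j with P(X=j) ≤ P(X=5)
p-value (two-sided) = 0.03279
→ bracket: 0.01<=p<0.05

p-value bracket: 0.01<=p<0.05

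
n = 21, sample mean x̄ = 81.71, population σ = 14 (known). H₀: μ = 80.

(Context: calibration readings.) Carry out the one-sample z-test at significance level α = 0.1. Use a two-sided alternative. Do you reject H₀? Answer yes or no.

SE = σ/√n = 14/√21 = 3.0551
z = (x̄−μ₀)/SE = (81.71−80)/3.0551 = 0.5597
p-value (two-sided) = 0.57566
At α=0.1: p ≥ α → fail to reject H₀

reject H₀: no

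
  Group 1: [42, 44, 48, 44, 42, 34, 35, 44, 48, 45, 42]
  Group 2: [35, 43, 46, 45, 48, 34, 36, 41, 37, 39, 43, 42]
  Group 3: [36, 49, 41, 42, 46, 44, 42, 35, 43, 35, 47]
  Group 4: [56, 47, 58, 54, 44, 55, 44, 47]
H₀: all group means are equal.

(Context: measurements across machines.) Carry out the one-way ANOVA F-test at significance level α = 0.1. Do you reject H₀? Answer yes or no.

reject H₀: yes

Group means [42.55, 40.75, 41.82, 50.62], grand mean 43.381
SSB = Σnᵢ(x̄ᵢ−x̄)² = 537.416; SSW = ΣΣ(x−x̄ᵢ)² = 888.489
MSB = 537.416/3 = 179.1387; MSW = 888.489/38 = 23.3813
F = MSB/MSW = 7.6616
df = (3, 38)
p-value (upper-tail) = 0.00040
At α=0.1: p < α → reject H₀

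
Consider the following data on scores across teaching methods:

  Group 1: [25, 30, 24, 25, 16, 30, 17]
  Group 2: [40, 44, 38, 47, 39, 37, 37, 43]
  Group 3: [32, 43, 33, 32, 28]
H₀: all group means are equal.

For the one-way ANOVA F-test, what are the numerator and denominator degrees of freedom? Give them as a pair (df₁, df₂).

k = 3 groups, N = 20 total
df = (k−1, N−k) = (3−1, 20−3) = (2, 17)

degrees of freedom = [2, 17]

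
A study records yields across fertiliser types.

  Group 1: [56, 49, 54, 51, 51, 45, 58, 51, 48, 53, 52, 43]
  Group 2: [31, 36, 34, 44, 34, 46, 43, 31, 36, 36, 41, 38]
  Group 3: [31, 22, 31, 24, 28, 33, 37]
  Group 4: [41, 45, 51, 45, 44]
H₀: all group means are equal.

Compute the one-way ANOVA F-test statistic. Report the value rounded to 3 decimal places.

Group means [50.92, 37.50, 29.43, 45.20], grand mean 41.472
SSB = Σnᵢ(x̄ᵢ−x̄)² = 2344.541; SSW = ΣΣ(x−x̄ᵢ)² = 688.431
MSB = 2344.541/3 = 781.5138; MSW = 688.431/32 = 21.5135
F = MSB/MSW = 36.3267
df = (3, 32)

test statistic = 36.327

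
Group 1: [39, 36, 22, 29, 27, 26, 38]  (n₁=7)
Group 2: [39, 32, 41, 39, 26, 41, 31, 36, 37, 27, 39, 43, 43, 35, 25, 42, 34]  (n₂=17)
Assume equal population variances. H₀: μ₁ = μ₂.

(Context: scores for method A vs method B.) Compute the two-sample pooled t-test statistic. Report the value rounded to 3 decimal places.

test statistic = -1.777

x̄₁=31.000, s₁=6.633, n₁=7
x̄₂=35.882, s₂=5.915, n₂=17
s_p² = [6·6.633² + 16·5.915²]/22 = 37.4439
SE = √(s_p²·(1/7+1/17)) = 2.7480
t = (31.000−35.882)/2.7480 = -1.7767
df = 22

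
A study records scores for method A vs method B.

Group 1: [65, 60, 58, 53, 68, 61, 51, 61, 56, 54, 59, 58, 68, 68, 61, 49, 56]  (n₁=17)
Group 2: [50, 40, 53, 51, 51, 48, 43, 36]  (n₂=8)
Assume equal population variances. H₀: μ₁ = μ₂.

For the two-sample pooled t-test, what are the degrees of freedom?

degrees of freedom = 23

df = n₁ + n₂ − 2 = 17 + 8 − 2 = 23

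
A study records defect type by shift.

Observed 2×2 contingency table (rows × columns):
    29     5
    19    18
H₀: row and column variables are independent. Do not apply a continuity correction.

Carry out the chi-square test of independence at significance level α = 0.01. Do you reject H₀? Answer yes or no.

Row totals [34, 37], col totals [48, 23], n=71
χ² = (29−22.99)²/22.99 + (5−11.01)²/11.01 + (19−25.01)²/25.01 + (18−11.99)²/11.99 = 9.3210
df = 1
p-value (upper-tail) = 0.00227
At α=0.01: p < α → reject H₀

reject H₀: yes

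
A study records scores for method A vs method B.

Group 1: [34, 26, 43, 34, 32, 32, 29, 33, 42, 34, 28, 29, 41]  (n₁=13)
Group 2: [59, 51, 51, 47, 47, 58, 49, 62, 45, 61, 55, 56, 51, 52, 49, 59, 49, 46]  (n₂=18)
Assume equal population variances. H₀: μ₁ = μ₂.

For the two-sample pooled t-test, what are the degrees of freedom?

df = n₁ + n₂ − 2 = 13 + 18 − 2 = 29

degrees of freedom = 29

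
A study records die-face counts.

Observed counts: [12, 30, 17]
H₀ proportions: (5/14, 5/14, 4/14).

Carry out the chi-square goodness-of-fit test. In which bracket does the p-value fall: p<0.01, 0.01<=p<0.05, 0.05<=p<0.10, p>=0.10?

p-value bracket: 0.01<=p<0.05

n = 59; E_i = n·p_i = [21.07, 21.07, 16.86]
χ² = (12−21.07)²/21.07 + (30−21.07)²/21.07 + (17−16.86)²/16.86 = 7.6898
df = 2
p-value (upper-tail) = 0.02139
→ bracket: 0.01<=p<0.05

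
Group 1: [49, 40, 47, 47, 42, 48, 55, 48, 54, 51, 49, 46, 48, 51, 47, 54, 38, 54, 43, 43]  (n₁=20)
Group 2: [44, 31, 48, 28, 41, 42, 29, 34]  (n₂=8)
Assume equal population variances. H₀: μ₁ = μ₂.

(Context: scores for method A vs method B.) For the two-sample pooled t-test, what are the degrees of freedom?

df = n₁ + n₂ − 2 = 20 + 8 − 2 = 26

degrees of freedom = 26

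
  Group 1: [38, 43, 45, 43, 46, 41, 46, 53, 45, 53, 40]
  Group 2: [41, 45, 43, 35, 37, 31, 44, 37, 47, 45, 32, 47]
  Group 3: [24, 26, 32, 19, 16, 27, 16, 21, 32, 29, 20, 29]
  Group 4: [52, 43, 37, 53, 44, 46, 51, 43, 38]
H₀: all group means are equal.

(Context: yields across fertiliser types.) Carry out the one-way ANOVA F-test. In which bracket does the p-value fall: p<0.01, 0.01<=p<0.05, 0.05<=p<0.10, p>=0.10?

p-value bracket: p<0.01

Group means [44.82, 40.33, 24.25, 45.22], grand mean 38.068
SSB = Σnᵢ(x̄ᵢ−x̄)² = 3314.687; SSW = ΣΣ(x−x̄ᵢ)² = 1228.109
MSB = 3314.687/3 = 1104.8956; MSW = 1228.109/40 = 30.7027
F = MSB/MSW = 35.9869
df = (3, 40)
p-value (upper-tail) = 0.00000
→ bracket: p<0.01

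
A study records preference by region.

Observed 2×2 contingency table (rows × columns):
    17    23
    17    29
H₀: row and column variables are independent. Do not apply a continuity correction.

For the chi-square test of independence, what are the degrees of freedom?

degrees of freedom = 1

df = (r−1)(c−1) = (2−1)·(2−1) = 1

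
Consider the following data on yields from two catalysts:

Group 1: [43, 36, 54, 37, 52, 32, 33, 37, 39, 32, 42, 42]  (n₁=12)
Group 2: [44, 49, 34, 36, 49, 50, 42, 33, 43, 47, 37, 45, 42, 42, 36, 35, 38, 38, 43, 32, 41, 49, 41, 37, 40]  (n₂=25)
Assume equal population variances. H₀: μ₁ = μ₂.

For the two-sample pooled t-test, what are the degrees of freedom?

degrees of freedom = 35

df = n₁ + n₂ − 2 = 12 + 25 − 2 = 35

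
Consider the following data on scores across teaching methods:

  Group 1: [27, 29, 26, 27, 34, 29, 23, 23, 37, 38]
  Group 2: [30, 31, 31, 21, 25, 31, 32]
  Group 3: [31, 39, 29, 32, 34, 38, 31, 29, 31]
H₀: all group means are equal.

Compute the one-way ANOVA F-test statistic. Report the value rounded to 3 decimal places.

test statistic = 1.927

Group means [29.30, 28.71, 32.67], grand mean 30.308
SSB = Σnᵢ(x̄ᵢ−x̄)² = 78.010; SSW = ΣΣ(x−x̄ᵢ)² = 465.529
MSB = 78.010/2 = 39.0049; MSW = 465.529/23 = 20.2404
F = MSB/MSW = 1.9271
df = (2, 23)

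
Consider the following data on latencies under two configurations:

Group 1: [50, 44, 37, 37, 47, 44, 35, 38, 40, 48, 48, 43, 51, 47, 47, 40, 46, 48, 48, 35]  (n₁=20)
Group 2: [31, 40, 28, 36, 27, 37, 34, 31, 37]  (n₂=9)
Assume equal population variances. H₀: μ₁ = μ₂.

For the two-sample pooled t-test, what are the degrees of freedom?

degrees of freedom = 27

df = n₁ + n₂ − 2 = 20 + 9 − 2 = 27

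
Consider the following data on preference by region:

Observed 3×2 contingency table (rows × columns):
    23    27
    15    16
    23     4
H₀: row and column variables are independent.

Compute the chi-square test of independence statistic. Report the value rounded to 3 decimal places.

test statistic = 12.111

Row totals [50, 31, 27], col totals [61, 47], n=108
χ² = (23−28.24)²/28.24 + (27−21.76)²/21.76 + (15−17.51)²/17.51 + (16−13.49)²/13.49 + (23−15.25)²/15.25 + (4−11.75)²/11.75 = 12.1113
df = 2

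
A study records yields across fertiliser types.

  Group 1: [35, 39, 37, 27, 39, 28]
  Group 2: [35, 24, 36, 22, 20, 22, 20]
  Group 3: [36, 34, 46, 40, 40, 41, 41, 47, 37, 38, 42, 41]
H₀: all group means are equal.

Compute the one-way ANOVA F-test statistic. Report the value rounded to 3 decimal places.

test statistic = 17.835

Group means [34.17, 25.57, 40.25], grand mean 34.680
SSB = Σnᵢ(x̄ᵢ−x̄)² = 954.642; SSW = ΣΣ(x−x̄ᵢ)² = 588.798
MSB = 954.642/2 = 477.3212; MSW = 588.798/22 = 26.7635
F = MSB/MSW = 17.8348
df = (2, 22)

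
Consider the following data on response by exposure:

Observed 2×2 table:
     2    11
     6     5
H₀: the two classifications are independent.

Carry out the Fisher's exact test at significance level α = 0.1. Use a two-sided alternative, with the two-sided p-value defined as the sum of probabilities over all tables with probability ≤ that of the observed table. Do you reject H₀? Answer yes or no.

Margins: r₁=13, r₂=11, c₁=8, c₂=16, n=24
p_obs = C(13,2)·C(11,6)/C(24,8); sum pmf over tables with pmf ≤ p_obs
p-value (two-sided) = 0.08247
At α=0.1: p < α → reject H₀

reject H₀: yes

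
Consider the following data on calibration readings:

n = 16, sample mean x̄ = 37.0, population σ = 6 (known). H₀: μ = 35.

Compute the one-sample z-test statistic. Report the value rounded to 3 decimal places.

SE = σ/√n = 6/√16 = 1.5000
z = (x̄−μ₀)/SE = (37.0−35)/1.5000 = 1.3333

test statistic = 1.333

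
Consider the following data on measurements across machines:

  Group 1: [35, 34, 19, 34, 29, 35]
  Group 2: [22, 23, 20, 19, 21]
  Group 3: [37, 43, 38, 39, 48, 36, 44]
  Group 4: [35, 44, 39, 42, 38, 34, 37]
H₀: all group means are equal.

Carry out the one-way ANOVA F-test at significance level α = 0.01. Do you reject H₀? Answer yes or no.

reject H₀: yes

Group means [31.00, 21.00, 40.71, 38.43], grand mean 33.800
SSB = Σnᵢ(x̄ᵢ−x̄)² = 1350.857; SSW = ΣΣ(x−x̄ᵢ)² = 401.143
MSB = 1350.857/3 = 450.2857; MSW = 401.143/21 = 19.1020
F = MSB/MSW = 23.5726
df = (3, 21)
p-value (upper-tail) = 0.00000
At α=0.01: p < α → reject H₀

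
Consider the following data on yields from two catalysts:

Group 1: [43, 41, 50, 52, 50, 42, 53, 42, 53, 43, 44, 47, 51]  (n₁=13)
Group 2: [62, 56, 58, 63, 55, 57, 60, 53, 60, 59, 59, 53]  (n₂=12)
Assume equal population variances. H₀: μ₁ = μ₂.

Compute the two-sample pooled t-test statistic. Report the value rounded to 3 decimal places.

x̄₁=47.000, s₁=4.637, n₁=13
x̄₂=57.917, s₂=3.232, n₂=12
s_p² = [12·4.637² + 11·3.232²]/23 = 16.2138
SE = √(s_p²·(1/13+1/12)) = 1.6119
t = (47.000−57.917)/1.6119 = -6.7724
df = 23

test statistic = -6.772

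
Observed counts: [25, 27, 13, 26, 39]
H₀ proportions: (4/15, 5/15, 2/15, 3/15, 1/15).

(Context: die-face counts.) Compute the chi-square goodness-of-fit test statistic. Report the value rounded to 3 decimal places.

test statistic = 116.102

n = 130; E_i = n·p_i = [34.67, 43.33, 17.33, 26.00, 8.67]
χ² = (25−34.67)²/34.67 + (27−43.33)²/43.33 + (13−17.33)²/17.33 + (26−26.00)²/26.00 + (39−8.67)²/8.67 = 116.1019
df = 4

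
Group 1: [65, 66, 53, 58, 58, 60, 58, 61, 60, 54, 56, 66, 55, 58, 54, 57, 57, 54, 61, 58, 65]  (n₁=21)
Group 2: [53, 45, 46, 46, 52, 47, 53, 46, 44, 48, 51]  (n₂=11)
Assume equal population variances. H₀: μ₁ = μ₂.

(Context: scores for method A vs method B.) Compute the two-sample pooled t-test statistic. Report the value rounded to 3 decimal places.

test statistic = 7.359

x̄₁=58.762, s₁=4.049, n₁=21
x̄₂=48.273, s₂=3.349, n₂=11
s_p² = [20·4.049² + 10·3.349²]/30 = 14.6664
SE = √(s_p²·(1/21+1/11)) = 1.4254
t = (58.762−48.273)/1.4254 = 7.3589
df = 30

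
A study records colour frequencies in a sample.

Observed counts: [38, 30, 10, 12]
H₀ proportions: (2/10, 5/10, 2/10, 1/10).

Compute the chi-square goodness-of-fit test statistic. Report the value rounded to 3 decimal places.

test statistic = 31.778

n = 90; E_i = n·p_i = [18.00, 45.00, 18.00, 9.00]
χ² = (38−18.00)²/18.00 + (30−45.00)²/45.00 + (10−18.00)²/18.00 + (12−9.00)²/9.00 = 31.7778
df = 3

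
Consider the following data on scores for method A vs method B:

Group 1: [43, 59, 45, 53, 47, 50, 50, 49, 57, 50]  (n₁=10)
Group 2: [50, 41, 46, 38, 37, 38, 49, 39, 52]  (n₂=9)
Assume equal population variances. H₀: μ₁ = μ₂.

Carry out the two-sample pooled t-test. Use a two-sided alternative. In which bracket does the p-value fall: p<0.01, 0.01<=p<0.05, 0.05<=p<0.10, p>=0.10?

x̄₁=50.300, s₁=4.968, n₁=10
x̄₂=43.333, s₂=5.916, n₂=9
s_p² = [9·4.968² + 8·5.916²]/17 = 29.5353
SE = √(s_p²·(1/10+1/9)) = 2.4970
t = (50.300−43.333)/2.4970 = 2.7900
df = 17
p-value (two-sided) = 0.01257
→ bracket: 0.01<=p<0.05

p-value bracket: 0.01<=p<0.05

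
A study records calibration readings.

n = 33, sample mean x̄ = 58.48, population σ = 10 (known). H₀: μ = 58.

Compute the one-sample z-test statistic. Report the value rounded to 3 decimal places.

SE = σ/√n = 10/√33 = 1.7408
z = (x̄−μ₀)/SE = (58.48−58)/1.7408 = 0.2757

test statistic = 0.276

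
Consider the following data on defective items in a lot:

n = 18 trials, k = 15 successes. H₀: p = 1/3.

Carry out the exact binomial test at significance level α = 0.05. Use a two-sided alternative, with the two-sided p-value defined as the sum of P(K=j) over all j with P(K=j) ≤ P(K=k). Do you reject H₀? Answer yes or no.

Exact binomial: n=18, k=15, p₀=1/3=0.3333
P(X=j) = C(n,j)·p₀^j·(1−p₀)^(n−j); p = Σ P(X=j) over j with P(X=j) ≤ P(X=15)
p-value (two-sided) = 0.00002
At α=0.05: p < α → reject H₀

reject H₀: yes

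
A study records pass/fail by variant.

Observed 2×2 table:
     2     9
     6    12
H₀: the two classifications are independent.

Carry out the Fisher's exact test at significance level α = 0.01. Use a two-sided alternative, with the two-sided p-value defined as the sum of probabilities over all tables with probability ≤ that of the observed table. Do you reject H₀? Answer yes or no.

reject H₀: no

Margins: r₁=11, r₂=18, c₁=8, c₂=21, n=29
p_obs = C(11,2)·C(18,6)/C(29,8); sum pmf over tables with pmf ≤ p_obs
p-value (two-sided) = 0.67063
At α=0.01: p ≥ α → fail to reject H₀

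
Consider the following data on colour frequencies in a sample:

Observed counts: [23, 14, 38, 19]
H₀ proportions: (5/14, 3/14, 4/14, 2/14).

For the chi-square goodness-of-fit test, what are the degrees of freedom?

degrees of freedom = 3

df = k − 1 = 4 − 1 = 3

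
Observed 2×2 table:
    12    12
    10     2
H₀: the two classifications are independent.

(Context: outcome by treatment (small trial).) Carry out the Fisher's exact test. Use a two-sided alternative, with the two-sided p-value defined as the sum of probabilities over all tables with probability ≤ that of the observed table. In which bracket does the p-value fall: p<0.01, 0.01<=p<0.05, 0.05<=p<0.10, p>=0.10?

p-value bracket: 0.05<=p<0.10

Margins: r₁=24, r₂=12, c₁=22, c₂=14, n=36
p_obs = C(24,12)·C(12,10)/C(36,22); sum pmf over tables with pmf ≤ p_obs
p-value (two-sided) = 0.07562
→ bracket: 0.05<=p<0.10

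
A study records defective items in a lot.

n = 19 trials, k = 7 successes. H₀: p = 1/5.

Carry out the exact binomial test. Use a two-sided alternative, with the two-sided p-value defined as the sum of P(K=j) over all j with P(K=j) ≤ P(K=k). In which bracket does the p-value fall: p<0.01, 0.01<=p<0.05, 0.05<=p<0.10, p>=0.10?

Exact binomial: n=19, k=7, p₀=1/5=0.2000
P(X=j) = C(n,j)·p₀^j·(1−p₀)^(n−j); p = Σ P(X=j) over j with P(X=j) ≤ P(X=7)
p-value (two-sided) = 0.08201
→ bracket: 0.05<=p<0.10

p-value bracket: 0.05<=p<0.10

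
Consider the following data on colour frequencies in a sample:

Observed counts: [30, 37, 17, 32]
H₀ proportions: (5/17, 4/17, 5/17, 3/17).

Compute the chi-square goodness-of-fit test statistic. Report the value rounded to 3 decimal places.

test statistic = 19.030

n = 116; E_i = n·p_i = [34.12, 27.29, 34.12, 20.47]
χ² = (30−34.12)²/34.12 + (37−27.29)²/27.29 + (17−34.12)²/34.12 + (32−20.47)²/20.47 = 19.0303
df = 3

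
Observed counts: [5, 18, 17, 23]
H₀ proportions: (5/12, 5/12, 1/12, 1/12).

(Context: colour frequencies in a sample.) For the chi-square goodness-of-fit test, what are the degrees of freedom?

degrees of freedom = 3

df = k − 1 = 4 − 1 = 3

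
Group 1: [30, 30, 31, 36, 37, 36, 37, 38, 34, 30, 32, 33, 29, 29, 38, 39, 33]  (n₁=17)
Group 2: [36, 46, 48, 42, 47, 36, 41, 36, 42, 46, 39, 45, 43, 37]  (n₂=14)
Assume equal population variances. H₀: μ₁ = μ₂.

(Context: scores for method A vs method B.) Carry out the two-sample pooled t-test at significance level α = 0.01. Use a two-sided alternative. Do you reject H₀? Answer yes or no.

x̄₁=33.647, s₁=3.481, n₁=17
x̄₂=41.714, s₂=4.340, n₂=14
s_p² = [16·3.481² + 13·4.340²]/29 = 15.1289
SE = √(s_p²·(1/17+1/14)) = 1.4038
t = (33.647−41.714)/1.4038 = -5.7468
df = 29
p-value (two-sided) = 0.00000
At α=0.01: p < α → reject H₀

reject H₀: yes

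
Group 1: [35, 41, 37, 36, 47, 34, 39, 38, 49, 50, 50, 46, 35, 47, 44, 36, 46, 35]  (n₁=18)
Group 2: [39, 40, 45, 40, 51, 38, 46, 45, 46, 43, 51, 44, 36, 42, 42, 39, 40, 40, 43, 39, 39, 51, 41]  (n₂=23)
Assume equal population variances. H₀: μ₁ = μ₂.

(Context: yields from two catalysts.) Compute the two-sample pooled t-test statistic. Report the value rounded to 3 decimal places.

test statistic = -0.771

x̄₁=41.389, s₁=5.893, n₁=18
x̄₂=42.609, s₂=4.240, n₂=23
s_p² = [17·5.893² + 22·4.240²]/39 = 25.2758
SE = √(s_p²·(1/18+1/23)) = 1.5821
t = (41.389−42.609)/1.5821 = -0.7710
df = 39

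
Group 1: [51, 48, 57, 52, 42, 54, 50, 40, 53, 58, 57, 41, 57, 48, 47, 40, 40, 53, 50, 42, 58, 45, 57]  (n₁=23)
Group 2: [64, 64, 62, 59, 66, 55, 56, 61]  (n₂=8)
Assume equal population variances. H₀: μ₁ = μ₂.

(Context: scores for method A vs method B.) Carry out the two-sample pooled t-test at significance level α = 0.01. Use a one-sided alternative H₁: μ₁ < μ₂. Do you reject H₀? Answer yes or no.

x̄₁=49.565, s₁=6.430, n₁=23
x̄₂=60.875, s₂=3.944, n₂=8
s_p² = [22·6.430² + 7·3.944²]/29 = 35.1216
SE = √(s_p²·(1/23+1/8)) = 2.4325
t = (49.565−60.875)/2.4325 = -4.6494
df = 29
p-value (one-sided, H₁ less) = 0.00003
At α=0.01: p < α → reject H₀

reject H₀: yes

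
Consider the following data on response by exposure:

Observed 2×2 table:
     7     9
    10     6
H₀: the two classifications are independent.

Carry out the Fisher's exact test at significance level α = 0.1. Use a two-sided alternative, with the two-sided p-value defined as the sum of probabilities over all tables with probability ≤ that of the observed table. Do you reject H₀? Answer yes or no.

reject H₀: no

Margins: r₁=16, r₂=16, c₁=17, c₂=15, n=32
p_obs = C(16,7)·C(16,10)/C(32,17); sum pmf over tables with pmf ≤ p_obs
p-value (two-sided) = 0.47949
At α=0.1: p ≥ α → fail to reject H₀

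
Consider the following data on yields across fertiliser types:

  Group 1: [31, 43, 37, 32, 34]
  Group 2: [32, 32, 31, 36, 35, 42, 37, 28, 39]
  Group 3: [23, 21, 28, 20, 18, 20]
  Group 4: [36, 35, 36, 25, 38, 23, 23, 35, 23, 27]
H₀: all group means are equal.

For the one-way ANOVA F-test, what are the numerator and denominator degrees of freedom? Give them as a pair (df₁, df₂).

k = 4 groups, N = 30 total
df = (k−1, N−k) = (4−1, 30−4) = (3, 26)

degrees of freedom = [3, 26]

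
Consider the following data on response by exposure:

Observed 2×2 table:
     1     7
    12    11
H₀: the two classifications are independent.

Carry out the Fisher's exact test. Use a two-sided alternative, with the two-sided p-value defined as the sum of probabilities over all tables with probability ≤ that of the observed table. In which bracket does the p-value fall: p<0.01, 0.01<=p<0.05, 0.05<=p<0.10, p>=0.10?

p-value bracket: 0.05<=p<0.10

Margins: r₁=8, r₂=23, c₁=13, c₂=18, n=31
p_obs = C(8,1)·C(23,12)/C(31,13); sum pmf over tables with pmf ≤ p_obs
p-value (two-sided) = 0.09535
→ bracket: 0.05<=p<0.10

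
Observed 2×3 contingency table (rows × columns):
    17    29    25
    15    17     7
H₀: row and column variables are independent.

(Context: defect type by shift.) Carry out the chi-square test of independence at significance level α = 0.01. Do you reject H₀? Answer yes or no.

reject H₀: no

Row totals [71, 39], col totals [32, 46, 32], n=110
χ² = (17−20.65)²/20.65 + (29−29.69)²/29.69 + (25−20.65)²/20.65 + (15−11.35)²/11.35 + (17−16.31)²/16.31 + (7−11.35)²/11.35 = 4.4477
df = 2
p-value (upper-tail) = 0.10819
At α=0.01: p ≥ α → fail to reject H₀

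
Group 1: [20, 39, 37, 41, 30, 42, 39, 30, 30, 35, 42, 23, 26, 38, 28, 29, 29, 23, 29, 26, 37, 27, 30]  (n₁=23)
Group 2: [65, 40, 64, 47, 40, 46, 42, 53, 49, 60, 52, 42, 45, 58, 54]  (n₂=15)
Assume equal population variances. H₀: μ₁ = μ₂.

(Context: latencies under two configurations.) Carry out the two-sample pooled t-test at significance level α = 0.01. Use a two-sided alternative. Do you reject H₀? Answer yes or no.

x̄₁=31.739, s₁=6.517, n₁=23
x̄₂=50.467, s₂=8.408, n₂=15
s_p² = [22·6.517² + 14·8.408²]/36 = 53.4491
SE = √(s_p²·(1/23+1/15)) = 2.4263
t = (31.739−50.467)/2.4263 = -7.7184
df = 36
p-value (two-sided) = 0.00000
At α=0.01: p < α → reject H₀

reject H₀: yes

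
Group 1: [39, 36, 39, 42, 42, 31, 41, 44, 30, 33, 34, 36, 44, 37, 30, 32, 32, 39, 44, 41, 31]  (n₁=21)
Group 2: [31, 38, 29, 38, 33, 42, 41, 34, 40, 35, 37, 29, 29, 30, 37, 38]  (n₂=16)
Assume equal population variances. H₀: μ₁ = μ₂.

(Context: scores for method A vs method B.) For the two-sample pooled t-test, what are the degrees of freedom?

degrees of freedom = 35

df = n₁ + n₂ − 2 = 21 + 16 − 2 = 35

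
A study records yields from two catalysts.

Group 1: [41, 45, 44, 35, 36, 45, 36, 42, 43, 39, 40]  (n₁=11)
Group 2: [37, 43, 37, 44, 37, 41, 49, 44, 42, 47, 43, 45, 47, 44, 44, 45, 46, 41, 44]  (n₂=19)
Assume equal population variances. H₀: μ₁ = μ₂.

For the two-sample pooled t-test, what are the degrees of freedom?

df = n₁ + n₂ − 2 = 11 + 19 − 2 = 28

degrees of freedom = 28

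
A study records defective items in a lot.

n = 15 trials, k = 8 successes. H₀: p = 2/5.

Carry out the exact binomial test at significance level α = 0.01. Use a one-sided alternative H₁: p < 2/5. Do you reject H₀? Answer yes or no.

Exact binomial: n=15, k=8, p₀=2/5=0.4000
P(X≤8) from Σ C(n,i)·p₀^i·(1−p₀)^(n−i)
p-value (one-sided, H₁ less) = 0.90495
At α=0.01: p ≥ α → fail to reject H₀

reject H₀: no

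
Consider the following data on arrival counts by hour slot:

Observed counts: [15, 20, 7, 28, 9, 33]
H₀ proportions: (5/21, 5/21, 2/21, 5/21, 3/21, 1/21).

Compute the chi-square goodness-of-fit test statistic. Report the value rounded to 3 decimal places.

test statistic = 154.681

n = 112; E_i = n·p_i = [26.67, 26.67, 10.67, 26.67, 16.00, 5.33]
χ² = (15−26.67)²/26.67 + (20−26.67)²/26.67 + (7−10.67)²/10.67 + (28−26.67)²/26.67 + (9−16.00)²/16.00 + (33−5.33)²/5.33 = 154.6813
df = 5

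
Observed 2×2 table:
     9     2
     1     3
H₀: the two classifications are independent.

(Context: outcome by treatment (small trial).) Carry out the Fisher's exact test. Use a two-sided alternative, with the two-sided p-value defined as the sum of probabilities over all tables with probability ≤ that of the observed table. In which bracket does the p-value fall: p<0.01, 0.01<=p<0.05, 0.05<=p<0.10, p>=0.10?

p-value bracket: 0.05<=p<0.10

Margins: r₁=11, r₂=4, c₁=10, c₂=5, n=15
p_obs = C(11,9)·C(4,1)/C(15,10); sum pmf over tables with pmf ≤ p_obs
p-value (two-sided) = 0.07692
→ bracket: 0.05<=p<0.10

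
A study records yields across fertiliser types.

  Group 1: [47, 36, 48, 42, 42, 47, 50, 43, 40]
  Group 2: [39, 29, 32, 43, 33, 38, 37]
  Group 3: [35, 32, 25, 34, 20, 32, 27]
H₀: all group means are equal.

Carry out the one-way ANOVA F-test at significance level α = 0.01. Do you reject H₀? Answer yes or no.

Group means [43.89, 35.86, 29.29], grand mean 37.000
SSB = Σnᵢ(x̄ᵢ−x̄)² = 852.825; SSW = ΣΣ(x−x̄ᵢ)² = 475.175
MSB = 852.825/2 = 426.4127; MSW = 475.175/20 = 23.7587
F = MSB/MSW = 17.9476
df = (2, 20)
p-value (upper-tail) = 0.00003
At α=0.01: p < α → reject H₀

reject H₀: yes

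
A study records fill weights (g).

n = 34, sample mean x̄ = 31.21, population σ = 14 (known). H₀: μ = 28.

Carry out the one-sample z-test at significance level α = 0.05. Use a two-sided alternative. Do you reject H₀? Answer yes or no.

reject H₀: no

SE = σ/√n = 14/√34 = 2.4010
z = (x̄−μ₀)/SE = (31.21−28)/2.4010 = 1.3370
p-value (two-sided) = 0.18124
At α=0.05: p ≥ α → fail to reject H₀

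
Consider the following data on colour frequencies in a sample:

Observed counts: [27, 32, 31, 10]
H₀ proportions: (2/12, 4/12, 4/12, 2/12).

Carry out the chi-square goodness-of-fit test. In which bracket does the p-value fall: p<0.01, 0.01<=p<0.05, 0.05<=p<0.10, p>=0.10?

n = 100; E_i = n·p_i = [16.67, 33.33, 33.33, 16.67]
χ² = (27−16.67)²/16.67 + (32−33.33)²/33.33 + (31−33.33)²/33.33 + (10−16.67)²/16.67 = 9.2900
df = 3
p-value (upper-tail) = 0.02567
→ bracket: 0.01<=p<0.05

p-value bracket: 0.01<=p<0.05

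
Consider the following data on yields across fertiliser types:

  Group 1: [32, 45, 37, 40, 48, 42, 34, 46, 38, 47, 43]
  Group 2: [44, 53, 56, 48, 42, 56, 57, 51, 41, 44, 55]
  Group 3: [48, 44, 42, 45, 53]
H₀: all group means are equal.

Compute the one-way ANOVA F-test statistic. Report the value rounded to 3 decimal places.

Group means [41.09, 49.73, 46.40], grand mean 45.593
SSB = Σnᵢ(x̄ᵢ−x̄)² = 414.228; SSW = ΣΣ(x−x̄ᵢ)² = 736.291
MSB = 414.228/2 = 207.1138; MSW = 736.291/24 = 30.6788
F = MSB/MSW = 6.7510
df = (2, 24)

test statistic = 6.751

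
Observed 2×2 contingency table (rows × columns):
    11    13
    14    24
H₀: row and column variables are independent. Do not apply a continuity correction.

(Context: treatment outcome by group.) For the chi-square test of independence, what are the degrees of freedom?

degrees of freedom = 1

df = (r−1)(c−1) = (2−1)·(2−1) = 1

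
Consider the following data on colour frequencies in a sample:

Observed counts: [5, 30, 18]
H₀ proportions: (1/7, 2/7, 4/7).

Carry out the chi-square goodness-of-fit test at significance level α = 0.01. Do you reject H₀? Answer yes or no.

reject H₀: yes

n = 53; E_i = n·p_i = [7.57, 15.14, 30.29]
χ² = (5−7.57)²/7.57 + (30−15.14)²/15.14 + (18−30.29)²/30.29 = 20.4340
df = 2
p-value (upper-tail) = 0.00004
At α=0.01: p < α → reject H₀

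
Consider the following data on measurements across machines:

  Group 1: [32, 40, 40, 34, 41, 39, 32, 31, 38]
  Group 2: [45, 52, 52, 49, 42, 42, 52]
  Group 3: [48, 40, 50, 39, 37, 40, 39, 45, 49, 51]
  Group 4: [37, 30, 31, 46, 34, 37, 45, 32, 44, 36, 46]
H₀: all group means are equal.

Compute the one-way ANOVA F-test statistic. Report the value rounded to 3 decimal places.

test statistic = 8.411

Group means [36.33, 47.71, 43.80, 38.00], grand mean 41.000
SSB = Σnᵢ(x̄ᵢ−x̄)² = 688.971; SSW = ΣΣ(x−x̄ᵢ)² = 901.029
MSB = 688.971/3 = 229.6571; MSW = 901.029/33 = 27.3039
F = MSB/MSW = 8.4111
df = (3, 33)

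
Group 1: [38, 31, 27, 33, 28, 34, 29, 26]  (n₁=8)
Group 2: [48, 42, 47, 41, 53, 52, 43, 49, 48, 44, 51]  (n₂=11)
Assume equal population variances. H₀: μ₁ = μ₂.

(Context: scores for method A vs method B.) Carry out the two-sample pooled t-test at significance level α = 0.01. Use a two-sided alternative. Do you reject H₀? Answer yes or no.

x̄₁=30.750, s₁=4.062, n₁=8
x̄₂=47.091, s₂=4.110, n₂=11
s_p² = [7·4.062² + 10·4.110²]/17 = 16.7299
SE = √(s_p²·(1/8+1/11)) = 1.9006
t = (30.750−47.091)/1.9006 = -8.5979
df = 17
p-value (two-sided) = 0.00000
At α=0.01: p < α → reject H₀

reject H₀: yes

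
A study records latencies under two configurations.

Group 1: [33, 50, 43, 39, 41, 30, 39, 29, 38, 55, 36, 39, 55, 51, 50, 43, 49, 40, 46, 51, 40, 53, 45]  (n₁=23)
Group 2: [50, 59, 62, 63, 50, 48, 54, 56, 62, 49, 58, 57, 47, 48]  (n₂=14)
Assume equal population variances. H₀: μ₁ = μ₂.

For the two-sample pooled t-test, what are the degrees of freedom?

degrees of freedom = 35

df = n₁ + n₂ − 2 = 23 + 14 − 2 = 35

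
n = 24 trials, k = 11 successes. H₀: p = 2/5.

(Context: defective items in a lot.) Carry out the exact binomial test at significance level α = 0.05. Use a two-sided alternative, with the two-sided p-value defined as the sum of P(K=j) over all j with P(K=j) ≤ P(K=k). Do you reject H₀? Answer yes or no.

Exact binomial: n=24, k=11, p₀=2/5=0.4000
P(X=j) = C(n,j)·p₀^j·(1−p₀)^(n−j); p = Σ P(X=j) over j with P(X=j) ≤ P(X=11)
p-value (two-sided) = 0.67768
At α=0.05: p ≥ α → fail to reject H₀

reject H₀: no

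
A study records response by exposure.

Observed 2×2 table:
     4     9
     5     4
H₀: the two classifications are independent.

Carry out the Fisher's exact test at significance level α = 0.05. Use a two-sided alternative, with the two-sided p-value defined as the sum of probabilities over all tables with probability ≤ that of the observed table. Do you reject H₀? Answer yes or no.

reject H₀: no

Margins: r₁=13, r₂=9, c₁=9, c₂=13, n=22
p_obs = C(13,4)·C(9,5)/C(22,9); sum pmf over tables with pmf ≤ p_obs
p-value (two-sided) = 0.38421
At α=0.05: p ≥ α → fail to reject H₀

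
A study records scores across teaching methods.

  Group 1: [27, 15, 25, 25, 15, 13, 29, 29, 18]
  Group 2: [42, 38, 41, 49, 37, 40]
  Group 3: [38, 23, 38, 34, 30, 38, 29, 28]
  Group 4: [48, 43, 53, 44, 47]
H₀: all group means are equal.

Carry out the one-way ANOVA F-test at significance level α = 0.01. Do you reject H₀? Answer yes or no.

reject H₀: yes

Group means [21.78, 41.17, 32.25, 47.00], grand mean 33.429
SSB = Σnᵢ(x̄ᵢ−x̄)² = 2512.968; SSW = ΣΣ(x−x̄ᵢ)² = 709.889
MSB = 2512.968/3 = 837.6561; MSW = 709.889/24 = 29.5787
F = MSB/MSW = 28.3196
df = (3, 24)
p-value (upper-tail) = 0.00000
At α=0.01: p < α → reject H₀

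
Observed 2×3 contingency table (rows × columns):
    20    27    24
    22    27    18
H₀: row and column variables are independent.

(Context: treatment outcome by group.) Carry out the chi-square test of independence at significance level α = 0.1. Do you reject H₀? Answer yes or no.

reject H₀: no

Row totals [71, 67], col totals [42, 54, 42], n=138
χ² = (20−21.61)²/21.61 + (27−27.78)²/27.78 + (24−21.61)²/21.61 + (22−20.39)²/20.39 + (27−26.22)²/26.22 + (18−20.39)²/20.39 = 0.8371
df = 2
p-value (upper-tail) = 0.65799
At α=0.1: p ≥ α → fail to reject H₀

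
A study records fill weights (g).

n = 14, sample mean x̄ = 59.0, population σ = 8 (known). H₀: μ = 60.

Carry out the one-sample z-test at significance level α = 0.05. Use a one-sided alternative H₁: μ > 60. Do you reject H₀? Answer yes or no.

SE = σ/√n = 8/√14 = 2.1381
z = (x̄−μ₀)/SE = (59.0−60)/2.1381 = -0.4677
p-value (one-sided, H₁ greater) = 0.68000
At α=0.05: p ≥ α → fail to reject H₀

reject H₀: no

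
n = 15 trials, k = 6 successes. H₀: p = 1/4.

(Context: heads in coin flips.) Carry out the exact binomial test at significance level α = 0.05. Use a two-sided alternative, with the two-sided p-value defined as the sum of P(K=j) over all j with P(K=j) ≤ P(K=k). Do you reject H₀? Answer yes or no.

reject H₀: no

Exact binomial: n=15, k=6, p₀=1/4=0.2500
P(X=j) = C(n,j)·p₀^j·(1−p₀)^(n−j); p = Σ P(X=j) over j with P(X=j) ≤ P(X=6)
p-value (two-sided) = 0.22855
At α=0.05: p ≥ α → fail to reject H₀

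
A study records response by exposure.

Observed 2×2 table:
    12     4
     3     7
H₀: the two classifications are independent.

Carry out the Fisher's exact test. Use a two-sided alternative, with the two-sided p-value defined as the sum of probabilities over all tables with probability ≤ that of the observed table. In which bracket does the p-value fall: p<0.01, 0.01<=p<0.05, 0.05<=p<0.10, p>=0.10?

p-value bracket: 0.01<=p<0.05

Margins: r₁=16, r₂=10, c₁=15, c₂=11, n=26
p_obs = C(16,12)·C(10,3)/C(26,15); sum pmf over tables with pmf ≤ p_obs
p-value (two-sided) = 0.04262
→ bracket: 0.01<=p<0.05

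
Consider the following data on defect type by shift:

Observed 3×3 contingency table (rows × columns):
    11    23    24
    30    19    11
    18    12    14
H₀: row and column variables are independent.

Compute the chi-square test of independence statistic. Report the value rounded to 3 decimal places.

Row totals [58, 60, 44], col totals [59, 54, 49], n=162
χ² = (11−21.12)²/21.12 + (23−19.33)²/19.33 + (24−17.54)²/17.54 + (30−21.85)²/21.85 + (19−20.00)²/20.00 + (11−18.15)²/18.15 + (18−16.02)²/16.02 + (12−14.67)²/14.67 + (14−13.31)²/13.31 = 14.5916
df = 4

test statistic = 14.592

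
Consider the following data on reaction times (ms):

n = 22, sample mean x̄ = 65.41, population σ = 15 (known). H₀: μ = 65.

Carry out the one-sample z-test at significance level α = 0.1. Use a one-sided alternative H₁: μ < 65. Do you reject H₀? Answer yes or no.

SE = σ/√n = 15/√22 = 3.1980
z = (x̄−μ₀)/SE = (65.41−65)/3.1980 = 0.1282
p-value (one-sided, H₁ less) = 0.55101
At α=0.1: p ≥ α → fail to reject H₀

reject H₀: no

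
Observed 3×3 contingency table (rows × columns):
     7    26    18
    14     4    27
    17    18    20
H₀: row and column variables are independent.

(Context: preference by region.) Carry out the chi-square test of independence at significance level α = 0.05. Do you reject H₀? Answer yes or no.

Row totals [51, 45, 55], col totals [38, 48, 65], n=151
χ² = (7−12.83)²/12.83 + (26−16.21)²/16.21 + (18−21.95)²/21.95 + (14−11.32)²/11.32 + (4−14.30)²/14.30 + (27−19.37)²/19.37 + (17−13.84)²/13.84 + (18−17.48)²/17.48 + (20−23.68)²/23.68 = 21.6407
df = 4
p-value (upper-tail) = 0.00024
At α=0.05: p < α → reject H₀

reject H₀: yes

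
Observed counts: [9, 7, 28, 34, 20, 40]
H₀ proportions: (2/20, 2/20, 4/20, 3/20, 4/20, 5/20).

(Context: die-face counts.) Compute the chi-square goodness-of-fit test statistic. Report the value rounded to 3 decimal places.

test statistic = 16.541

n = 138; E_i = n·p_i = [13.80, 13.80, 27.60, 20.70, 27.60, 34.50]
χ² = (9−13.80)²/13.80 + (7−13.80)²/13.80 + (28−27.60)²/27.60 + (34−20.70)²/20.70 + (20−27.60)²/27.60 + (40−34.50)²/34.50 = 16.5411
df = 5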